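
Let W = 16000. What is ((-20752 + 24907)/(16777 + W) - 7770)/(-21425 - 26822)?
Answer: 254673135/1581391919 ≈ 0.16104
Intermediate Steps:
((-20752 + 24907)/(16777 + W) - 7770)/(-21425 - 26822) = ((-20752 + 24907)/(16777 + 16000) - 7770)/(-21425 - 26822) = (4155/32777 - 7770)/(-48247) = (4155*(1/32777) - 7770)*(-1/48247) = (4155/32777 - 7770)*(-1/48247) = -254673135/32777*(-1/48247) = 254673135/1581391919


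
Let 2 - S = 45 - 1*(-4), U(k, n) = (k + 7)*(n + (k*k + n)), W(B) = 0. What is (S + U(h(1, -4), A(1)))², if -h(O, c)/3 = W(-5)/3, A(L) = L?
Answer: 1089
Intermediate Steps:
h(O, c) = 0 (h(O, c) = -0/3 = -3*0 = 0)
U(k, n) = (7 + k)*(k² + 2*n) (U(k, n) = (7 + k)*(n + (k² + n)) = (7 + k)*(n + (n + k²)) = (7 + k)*(k² + 2*n))
S = -47 (S = 2 - (45 - 1*(-4)) = 2 - (45 + 4) = 2 - 1*49 = 2 - 49 = -47)
(S + U(h(1, -4), A(1)))² = (-47 + (0³ + 7*0² + 14*1 + 2*0*1))² = (-47 + (0 + 7*0 + 14 + 0))² = (-47 + (0 + 0 + 14 + 0))² = (-47 + 14)² = (-33)² = 1089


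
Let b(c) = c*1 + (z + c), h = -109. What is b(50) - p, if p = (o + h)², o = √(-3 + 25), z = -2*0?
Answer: -11803 + 218*√22 ≈ -10780.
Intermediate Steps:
z = 0
o = √22 ≈ 4.6904
b(c) = 2*c (b(c) = c*1 + (0 + c) = c + c = 2*c)
p = (-109 + √22)² (p = (√22 - 109)² = (-109 + √22)² ≈ 10880.)
b(50) - p = 2*50 - (109 - √22)² = 100 - (109 - √22)²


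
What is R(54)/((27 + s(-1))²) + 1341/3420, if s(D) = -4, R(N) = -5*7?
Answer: 65521/201020 ≈ 0.32594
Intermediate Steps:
R(N) = -35
R(54)/((27 + s(-1))²) + 1341/3420 = -35/(27 - 4)² + 1341/3420 = -35/(23²) + 1341*(1/3420) = -35/529 + 149/380 = 65521/201020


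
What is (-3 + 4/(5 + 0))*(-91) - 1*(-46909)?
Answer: 235546/5 ≈ 47109.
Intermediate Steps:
(-3 + 4/(5 + 0))*(-91) - 1*(-46909) = (-3 + 4/5)*(-91) + 46909 = -11/5*(-91) + 46909 = 1001/5 + 46909 = 235546/5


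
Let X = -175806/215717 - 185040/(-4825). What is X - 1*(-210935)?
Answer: 43917499708121/208166905 ≈ 2.1097e+5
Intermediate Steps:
X = 7813601946/208166905 (X = -175806*1/215717 - 185040*(-1/4825) = -175806/215717 + 37008/965 = 7813601946/208166905 ≈ 37.535)
X - 1*(-210935) = 7813601946/208166905 - 1*(-210935) = 7813601946/208166905 + 210935 = 43917499708121/208166905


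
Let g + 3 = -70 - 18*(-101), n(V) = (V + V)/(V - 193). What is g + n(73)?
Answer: 104627/60 ≈ 1743.8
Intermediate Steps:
n(V) = 2*V/(-193 + V) (n(V) = (2*V)/(-193 + V) = 2*V/(-193 + V))
g = 1745 (g = -3 + (-70 - 18*(-101)) = -3 + (-70 + 1818) = -3 + 1748 = 1745)
g + n(73) = 1745 + 2*73/(-193 + 73) = 1745 + 2*73/(-120) = 1745 + 2*73*(-1/120) = 1745 - 73/60 = 104627/60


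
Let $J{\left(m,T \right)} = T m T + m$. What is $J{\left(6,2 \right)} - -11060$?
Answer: $11090$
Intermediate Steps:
$J{\left(m,T \right)} = m + m T^{2}$ ($J{\left(m,T \right)} = m T^{2} + m = m + m T^{2}$)
$J{\left(6,2 \right)} - -11060 = 6 \left(1 + 2^{2}\right) - -11060 = 6 \left(1 + 4\right) + 11060 = 6 \cdot 5 + 11060 = 30 + 11060 = 11090$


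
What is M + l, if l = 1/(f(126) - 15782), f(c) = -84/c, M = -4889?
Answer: -231484375/47348 ≈ -4889.0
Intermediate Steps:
l = -3/47348 (l = 1/(-84/126 - 15782) = 1/(-84*1/126 - 15782) = 1/(-⅔ - 15782) = 1/(-47348/3) = -3/47348 ≈ -6.3361e-5)
M + l = -4889 - 3/47348 = -231484375/47348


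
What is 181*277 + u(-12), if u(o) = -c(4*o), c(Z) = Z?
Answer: 50185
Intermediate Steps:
u(o) = -4*o
181*277 + u(-12) = 181*277 - 4*(-12) = 50137 + 48 = 50185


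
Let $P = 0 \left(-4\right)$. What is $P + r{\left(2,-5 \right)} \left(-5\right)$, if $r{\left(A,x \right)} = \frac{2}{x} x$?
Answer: $-10$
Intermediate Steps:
$P = 0$
$r{\left(A,x \right)} = 2$
$P + r{\left(2,-5 \right)} \left(-5\right) = 0 + 2 \left(-5\right) = 0 - 10 = -10$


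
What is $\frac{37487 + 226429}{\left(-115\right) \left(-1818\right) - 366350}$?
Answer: $- \frac{65979}{39320} \approx -1.678$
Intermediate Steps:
$\frac{37487 + 226429}{\left(-115\right) \left(-1818\right) - 366350} = \frac{263916}{209070 - 366350} = \frac{263916}{-157280} = 263916 \left(- \frac{1}{157280}\right) = - \frac{65979}{39320}$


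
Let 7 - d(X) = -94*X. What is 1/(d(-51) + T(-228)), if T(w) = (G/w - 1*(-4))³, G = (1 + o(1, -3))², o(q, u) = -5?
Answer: -185193/875279467 ≈ -0.00021158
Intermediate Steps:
d(X) = 7 + 94*X (d(X) = 7 - (-94)*X = 7 + 94*X)
G = 16 (G = (1 - 5)² = (-4)² = 16)
T(w) = (4 + 16/w)³ (T(w) = (16/w - 1*(-4))³ = (16/w + 4)³ = (4 + 16/w)³)
1/(d(-51) + T(-228)) = 1/((7 + 94*(-51)) + 64*(4 - 228)³/(-228)³) = 1/((7 - 4794) + 64*(-1/11852352)*(-224)³) = 1/(-4787 + 64*(-1/11852352)*(-11239424)) = 1/(-4787 + 11239424/185193) = 1/(-875279467/185193) = -185193/875279467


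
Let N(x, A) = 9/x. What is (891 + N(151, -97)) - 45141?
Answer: -6681741/151 ≈ -44250.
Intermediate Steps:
(891 + N(151, -97)) - 45141 = (891 + 9/151) - 45141 = 134550/151 - 45141 = -6681741/151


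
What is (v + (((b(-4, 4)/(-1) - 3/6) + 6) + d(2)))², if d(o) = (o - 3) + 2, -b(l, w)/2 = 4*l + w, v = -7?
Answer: 2401/4 ≈ 600.25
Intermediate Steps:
b(l, w) = -8*l - 2*w (b(l, w) = -2*(4*l + w) = -2*(w + 4*l) = -8*l - 2*w)
d(o) = -1 + o (d(o) = (-3 + o) + 2 = -1 + o)
(v + (((b(-4, 4)/(-1) - 3/6) + 6) + d(2)))² = (-7 + ((((-8*(-4) - 2*4)/(-1) - 3/6) + 6) + (-1 + 2)))² = (-7 + ((((32 - 8)*(-1) - 3*⅙) + 6) + 1))² = (-7 + (((24*(-1) - ½) + 6) + 1))² = (-7 + (((-24 - ½) + 6) + 1))² = (-7 + ((-49/2 + 6) + 1))² = (-7 + (-37/2 + 1))² = (-7 - 35/2)² = (-49/2)² = 2401/4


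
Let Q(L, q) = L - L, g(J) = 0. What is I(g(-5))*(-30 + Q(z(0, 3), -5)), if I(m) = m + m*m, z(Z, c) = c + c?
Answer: 0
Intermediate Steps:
z(Z, c) = 2*c
I(m) = m + m²
Q(L, q) = 0
I(g(-5))*(-30 + Q(z(0, 3), -5)) = (0*(1 + 0))*(-30 + 0) = (0*1)*(-30) = 0*(-30) = 0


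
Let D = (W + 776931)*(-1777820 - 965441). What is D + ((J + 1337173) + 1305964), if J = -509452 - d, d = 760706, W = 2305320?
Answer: -8455417587532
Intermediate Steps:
J = -1270158 (J = -509452 - 1*760706 = -509452 - 760706 = -1270158)
D = -8455418960511 (D = (2305320 + 776931)*(-1777820 - 965441) = 3082251*(-2743261) = -8455418960511)
D + ((J + 1337173) + 1305964) = -8455418960511 + ((-1270158 + 1337173) + 1305964) = -8455418960511 + (67015 + 1305964) = -8455418960511 + 1372979 = -8455417587532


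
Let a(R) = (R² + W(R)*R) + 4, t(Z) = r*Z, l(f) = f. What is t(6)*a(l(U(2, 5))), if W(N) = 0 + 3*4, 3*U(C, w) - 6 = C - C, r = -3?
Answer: -576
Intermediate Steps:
U(C, w) = 2 (U(C, w) = 2 + (C - C)/3 = 2 + (⅓)*0 = 2 + 0 = 2)
t(Z) = -3*Z
W(N) = 12 (W(N) = 0 + 12 = 12)
a(R) = 4 + R² + 12*R (a(R) = (R² + 12*R) + 4 = 4 + R² + 12*R)
t(6)*a(l(U(2, 5))) = (-3*6)*(4 + 2² + 12*2) = -18*(4 + 4 + 24) = -18*32 = -576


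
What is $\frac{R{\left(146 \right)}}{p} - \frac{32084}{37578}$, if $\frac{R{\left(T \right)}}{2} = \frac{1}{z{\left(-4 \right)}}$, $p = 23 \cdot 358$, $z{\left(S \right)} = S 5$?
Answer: $- \frac{1320917069}{1547086260} \approx -0.85381$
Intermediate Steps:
$z{\left(S \right)} = 5 S$
$p = 8234$
$R{\left(T \right)} = - \frac{1}{10}$ ($R{\left(T \right)} = \frac{2}{5 \left(-4\right)} = \frac{2}{-20} = 2 \left(- \frac{1}{20}\right) = - \frac{1}{10}$)
$\frac{R{\left(146 \right)}}{p} - \frac{32084}{37578} = - \frac{1}{10 \cdot 8234} - \frac{32084}{37578} = \left(- \frac{1}{10}\right) \frac{1}{8234} - \frac{16042}{18789} = - \frac{1}{82340} - \frac{16042}{18789} = - \frac{1320917069}{1547086260}$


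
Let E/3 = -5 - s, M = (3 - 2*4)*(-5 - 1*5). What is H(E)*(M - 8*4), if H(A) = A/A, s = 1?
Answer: 18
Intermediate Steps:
M = 50 (M = (3 - 8)*(-5 - 5) = -5*(-10) = 50)
E = -18 (E = 3*(-5 - 1*1) = 3*(-5 - 1) = 3*(-6) = -18)
H(A) = 1
H(E)*(M - 8*4) = 1*(50 - 8*4) = 1*(50 - 32) = 1*18 = 18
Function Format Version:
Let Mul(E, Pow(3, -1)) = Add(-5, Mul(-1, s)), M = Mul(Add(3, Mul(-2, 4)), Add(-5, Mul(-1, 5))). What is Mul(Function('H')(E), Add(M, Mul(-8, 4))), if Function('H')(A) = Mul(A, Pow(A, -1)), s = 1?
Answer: 18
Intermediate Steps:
M = 50 (M = Mul(Add(3, -8), Add(-5, -5)) = Mul(-5, -10) = 50)
E = -18 (E = Mul(3, Add(-5, Mul(-1, 1))) = Mul(3, Add(-5, -1)) = Mul(3, -6) = -18)
Function('H')(A) = 1
Mul(Function('H')(E), Add(M, Mul(-8, 4))) = Mul(1, Add(50, Mul(-8, 4))) = Mul(1, Add(50, -32)) = Mul(1, 18) = 18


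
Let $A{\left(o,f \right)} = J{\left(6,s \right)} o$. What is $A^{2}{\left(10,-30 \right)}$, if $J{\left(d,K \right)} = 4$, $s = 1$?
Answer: $1600$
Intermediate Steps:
$A{\left(o,f \right)} = 4 o$
$A^{2}{\left(10,-30 \right)} = \left(4 \cdot 10\right)^{2} = 40^{2} = 1600$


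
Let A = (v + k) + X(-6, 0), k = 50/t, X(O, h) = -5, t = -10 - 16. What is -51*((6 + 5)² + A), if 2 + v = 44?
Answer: -103479/13 ≈ -7959.9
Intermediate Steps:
t = -26
v = 42 (v = -2 + 44 = 42)
k = -25/13 (k = 50/(-26) = 50*(-1/26) = -25/13 ≈ -1.9231)
A = 456/13 (A = (42 - 25/13) - 5 = 521/13 - 5 = 456/13 ≈ 35.077)
-51*((6 + 5)² + A) = -51*((6 + 5)² + 456/13) = -51*(11² + 456/13) = -51*(121 + 456/13) = -51*2029/13 = -103479/13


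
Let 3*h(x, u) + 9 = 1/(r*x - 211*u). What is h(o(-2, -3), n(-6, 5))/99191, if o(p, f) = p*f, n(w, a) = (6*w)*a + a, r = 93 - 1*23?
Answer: -336104/11112863685 ≈ -3.0245e-5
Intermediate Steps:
r = 70 (r = 93 - 23 = 70)
n(w, a) = a + 6*a*w (n(w, a) = 6*a*w + a = a + 6*a*w)
o(p, f) = f*p
h(x, u) = -3 + 1/(3*(-211*u + 70*x)) (h(x, u) = -3 + 1/(3*(70*x - 211*u)) = -3 + 1/(3*(-211*u + 70*x)))
h(o(-2, -3), n(-6, 5))/99191 = ((-1 - 9495*(1 + 6*(-6)) + 630*(-3*(-2)))/(3*(-(-210)*(-2) + 211*(5*(1 + 6*(-6))))))/99191 = ((-1 - 9495*(1 - 36) + 630*6)/(3*(-70*6 + 211*(5*(1 - 36)))))*(1/99191) = ((-1 - 9495*(-35) + 3780)/(3*(-420 + 211*(5*(-35)))))*(1/99191) = ((-1 - 1899*(-175) + 3780)/(3*(-420 + 211*(-175))))*(1/99191) = ((-1 + 332325 + 3780)/(3*(-420 - 36925)))*(1/99191) = ((⅓)*336104/(-37345))*(1/99191) = ((⅓)*(-1/37345)*336104)*(1/99191) = -336104/112035*1/99191 = -336104/11112863685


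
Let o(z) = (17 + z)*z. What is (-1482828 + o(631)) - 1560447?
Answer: -2634387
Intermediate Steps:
o(z) = z*(17 + z)
(-1482828 + o(631)) - 1560447 = (-1482828 + 631*(17 + 631)) - 1560447 = (-1482828 + 631*648) - 1560447 = (-1482828 + 408888) - 1560447 = -1073940 - 1560447 = -2634387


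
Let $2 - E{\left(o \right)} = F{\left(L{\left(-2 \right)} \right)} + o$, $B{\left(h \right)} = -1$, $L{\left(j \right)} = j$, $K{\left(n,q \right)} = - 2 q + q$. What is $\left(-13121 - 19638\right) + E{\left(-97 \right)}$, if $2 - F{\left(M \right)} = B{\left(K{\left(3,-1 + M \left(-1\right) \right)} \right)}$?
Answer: $-32663$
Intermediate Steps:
$K{\left(n,q \right)} = - q$
$F{\left(M \right)} = 3$ ($F{\left(M \right)} = 2 - -1 = 2 + 1 = 3$)
$E{\left(o \right)} = -1 - o$ ($E{\left(o \right)} = 2 - \left(3 + o\right) = -1 - o$)
$\left(-13121 - 19638\right) + E{\left(-97 \right)} = \left(-13121 - 19638\right) - -96 = -32759 + \left(-1 + 97\right) = -32759 + 96 = -32663$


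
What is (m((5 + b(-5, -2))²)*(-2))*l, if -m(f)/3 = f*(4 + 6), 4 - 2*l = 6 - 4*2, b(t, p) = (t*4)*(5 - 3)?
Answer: 220500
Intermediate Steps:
b(t, p) = 8*t (b(t, p) = (4*t)*2 = 8*t)
l = 3 (l = 2 - (6 - 4*2)/2 = 2 - (6 - 8)/2 = 2 - ½*(-2) = 2 + 1 = 3)
m(f) = -30*f (m(f) = -3*f*(4 + 6) = -3*f*10 = -30*f)
(m((5 + b(-5, -2))²)*(-2))*l = (-30*(5 + 8*(-5))²*(-2))*3 = (-30*(5 - 40)²*(-2))*3 = (-30*(-35)²*(-2))*3 = (-30*1225*(-2))*3 = -36750*(-2)*3 = 73500*3 = 220500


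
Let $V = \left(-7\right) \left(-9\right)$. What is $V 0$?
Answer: $0$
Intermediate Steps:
$V = 63$
$V 0 = 63 \cdot 0 = 0$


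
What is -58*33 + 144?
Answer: -1770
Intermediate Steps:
-58*33 + 144 = -1914 + 144 = -1770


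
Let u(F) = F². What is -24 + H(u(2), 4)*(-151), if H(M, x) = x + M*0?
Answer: -628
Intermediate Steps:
H(M, x) = x (H(M, x) = x + 0 = x)
-24 + H(u(2), 4)*(-151) = -24 + 4*(-151) = -24 - 604 = -628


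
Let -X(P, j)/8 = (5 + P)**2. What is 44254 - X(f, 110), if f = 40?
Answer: 60454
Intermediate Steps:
X(P, j) = -8*(5 + P)**2
44254 - X(f, 110) = 44254 - (-8)*(5 + 40)**2 = 44254 - (-8)*45**2 = 44254 - (-8)*2025 = 44254 - 1*(-16200) = 44254 + 16200 = 60454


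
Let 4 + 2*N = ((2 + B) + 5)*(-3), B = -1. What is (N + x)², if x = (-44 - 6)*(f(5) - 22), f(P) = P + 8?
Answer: 192721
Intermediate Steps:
f(P) = 8 + P
N = -11 (N = -2 + (((2 - 1) + 5)*(-3))/2 = -2 + ((1 + 5)*(-3))/2 = -2 + (6*(-3))/2 = -2 + (½)*(-18) = -2 - 9 = -11)
x = 450 (x = (-44 - 6)*((8 + 5) - 22) = -50*(13 - 22) = -50*(-9) = 450)
(N + x)² = (-11 + 450)² = 439² = 192721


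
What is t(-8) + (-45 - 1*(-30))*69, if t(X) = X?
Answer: -1043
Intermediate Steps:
t(-8) + (-45 - 1*(-30))*69 = -8 + (-45 - 1*(-30))*69 = -8 + (-45 + 30)*69 = -8 - 15*69 = -8 - 1035 = -1043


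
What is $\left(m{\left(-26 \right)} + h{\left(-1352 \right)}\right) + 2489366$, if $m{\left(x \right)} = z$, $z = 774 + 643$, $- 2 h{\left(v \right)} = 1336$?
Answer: $2490115$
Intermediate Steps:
$h{\left(v \right)} = -668$ ($h{\left(v \right)} = \left(- \frac{1}{2}\right) 1336 = -668$)
$z = 1417$
$m{\left(x \right)} = 1417$
$\left(m{\left(-26 \right)} + h{\left(-1352 \right)}\right) + 2489366 = \left(1417 - 668\right) + 2489366 = 749 + 2489366 = 2490115$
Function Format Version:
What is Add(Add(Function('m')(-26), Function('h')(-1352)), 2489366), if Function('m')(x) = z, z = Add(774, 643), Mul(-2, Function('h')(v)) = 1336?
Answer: 2490115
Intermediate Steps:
Function('h')(v) = -668 (Function('h')(v) = Mul(Rational(-1, 2), 1336) = -668)
z = 1417
Function('m')(x) = 1417
Add(Add(Function('m')(-26), Function('h')(-1352)), 2489366) = Add(Add(1417, -668), 2489366) = Add(749, 2489366) = 2490115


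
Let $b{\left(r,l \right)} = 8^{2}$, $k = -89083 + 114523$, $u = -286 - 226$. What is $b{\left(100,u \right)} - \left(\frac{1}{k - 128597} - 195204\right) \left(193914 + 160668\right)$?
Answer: $\frac{7140096838422926}{103157} \approx 6.9216 \cdot 10^{10}$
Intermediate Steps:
$u = -512$
$k = 25440$
$b{\left(r,l \right)} = 64$
$b{\left(100,u \right)} - \left(\frac{1}{k - 128597} - 195204\right) \left(193914 + 160668\right) = 64 - \left(\frac{1}{25440 - 128597} - 195204\right) \left(193914 + 160668\right) = 64 - \left(\frac{1}{-103157} - 195204\right) 354582 = 64 - \left(- \frac{1}{103157} - 195204\right) 354582 = 64 - \left(- \frac{20136659029}{103157}\right) 354582 = 64 - - \frac{7140096831820878}{103157} = 64 + \frac{7140096831820878}{103157} = \frac{7140096838422926}{103157}$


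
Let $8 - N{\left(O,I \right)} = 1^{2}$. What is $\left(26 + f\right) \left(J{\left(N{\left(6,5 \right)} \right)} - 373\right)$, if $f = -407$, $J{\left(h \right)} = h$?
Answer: $139446$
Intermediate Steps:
$N{\left(O,I \right)} = 7$ ($N{\left(O,I \right)} = 8 - 1^{2} = 8 - 1 = 7$)
$\left(26 + f\right) \left(J{\left(N{\left(6,5 \right)} \right)} - 373\right) = \left(26 - 407\right) \left(7 - 373\right) = \left(-381\right) \left(-366\right) = 139446$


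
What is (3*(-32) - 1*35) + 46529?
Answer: 46398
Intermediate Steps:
(3*(-32) - 1*35) + 46529 = (-96 - 35) + 46529 = -131 + 46529 = 46398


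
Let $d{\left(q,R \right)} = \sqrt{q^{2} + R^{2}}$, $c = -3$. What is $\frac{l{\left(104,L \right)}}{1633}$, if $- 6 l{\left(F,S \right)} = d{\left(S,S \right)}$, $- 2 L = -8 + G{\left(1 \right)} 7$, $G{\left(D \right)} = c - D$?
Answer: $- \frac{3 \sqrt{2}}{1633} \approx -0.0025981$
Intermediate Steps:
$G{\left(D \right)} = -3 - D$
$L = 18$ ($L = - \frac{-8 + \left(-3 - 1\right) 7}{2} = - \frac{-8 - 28}{2} = \left(- \frac{1}{2}\right) \left(-36\right) = 18$)
$d{\left(q,R \right)} = \sqrt{R^{2} + q^{2}}$
$l{\left(F,S \right)} = - \frac{\sqrt{2} \sqrt{S^{2}}}{6}$ ($l{\left(F,S \right)} = - \frac{\sqrt{S^{2} + S^{2}}}{6} = - \frac{\sqrt{2 S^{2}}}{6} = - \frac{\sqrt{2} \sqrt{S^{2}}}{6}$)
$\frac{l{\left(104,L \right)}}{1633} = \frac{\left(- \frac{1}{6}\right) \sqrt{2} \sqrt{18^{2}}}{1633} = - \frac{\sqrt{2} \sqrt{324}}{6} \cdot \frac{1}{1633} = \left(- \frac{1}{6}\right) \sqrt{2} \cdot 18 \cdot \frac{1}{1633} = - 3 \sqrt{2} \cdot \frac{1}{1633} = - \frac{3 \sqrt{2}}{1633}$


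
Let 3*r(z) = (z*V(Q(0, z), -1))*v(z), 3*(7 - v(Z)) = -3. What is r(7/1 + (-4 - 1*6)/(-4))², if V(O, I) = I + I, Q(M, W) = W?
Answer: 23104/9 ≈ 2567.1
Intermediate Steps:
V(O, I) = 2*I
v(Z) = 8 (v(Z) = 7 - ⅓*(-3) = 7 + 1 = 8)
r(z) = -16*z/3 (r(z) = ((z*(2*(-1)))*8)/3 = ((z*(-2))*8)/3 = (-2*z*8)/3 = (-16*z)/3 = -16*z/3)
r(7/1 + (-4 - 1*6)/(-4))² = (-16*(7/1 + (-4 - 1*6)/(-4))/3)² = (-16*(7*1 + (-4 - 6)*(-¼))/3)² = (-16*(7 - 10*(-¼))/3)² = (-16*(7 + 5/2)/3)² = (-16/3*19/2)² = (-152/3)² = 23104/9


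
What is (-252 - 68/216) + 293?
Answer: 2197/54 ≈ 40.685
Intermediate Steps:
(-252 - 68/216) + 293 = (-252 - 68*1/216) + 293 = (-252 - 17/54) + 293 = -13625/54 + 293 = 2197/54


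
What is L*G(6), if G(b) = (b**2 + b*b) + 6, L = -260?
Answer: -20280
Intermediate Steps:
G(b) = 6 + 2*b**2 (G(b) = (b**2 + b**2) + 6 = 2*b**2 + 6 = 6 + 2*b**2)
L*G(6) = -260*(6 + 2*6**2) = -260*(6 + 2*36) = -260*(6 + 72) = -260*78 = -20280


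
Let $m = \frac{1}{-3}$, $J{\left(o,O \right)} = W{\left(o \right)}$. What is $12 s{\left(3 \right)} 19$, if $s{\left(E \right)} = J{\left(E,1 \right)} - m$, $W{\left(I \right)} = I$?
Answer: $760$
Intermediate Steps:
$J{\left(o,O \right)} = o$
$m = - \frac{1}{3} \approx -0.33333$
$s{\left(E \right)} = \frac{1}{3} + E$ ($s{\left(E \right)} = E - - \frac{1}{3} = E + \frac{1}{3} = \frac{1}{3} + E$)
$12 s{\left(3 \right)} 19 = 12 \left(\frac{1}{3} + 3\right) 19 = 12 \cdot \frac{10}{3} \cdot 19 = 40 \cdot 19 = 760$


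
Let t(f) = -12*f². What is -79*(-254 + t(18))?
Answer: 327218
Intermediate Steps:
-79*(-254 + t(18)) = -79*(-254 - 12*18²) = -79*(-254 - 12*324) = -79*(-254 - 3888) = -79*(-4142) = 327218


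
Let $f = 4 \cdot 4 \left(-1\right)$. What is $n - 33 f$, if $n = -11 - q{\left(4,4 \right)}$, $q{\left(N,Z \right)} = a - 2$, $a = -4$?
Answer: $523$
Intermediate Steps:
$q{\left(N,Z \right)} = -6$ ($q{\left(N,Z \right)} = -4 - 2 = -6$)
$n = -5$ ($n = -11 - -6 = -11 + 6 = -5$)
$f = -16$ ($f = 16 \left(-1\right) = -16$)
$n - 33 f = -5 - -528 = -5 + 528 = 523$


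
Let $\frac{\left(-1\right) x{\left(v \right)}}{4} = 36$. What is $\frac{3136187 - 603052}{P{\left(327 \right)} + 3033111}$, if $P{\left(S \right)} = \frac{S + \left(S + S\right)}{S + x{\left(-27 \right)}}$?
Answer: $\frac{154521235}{185020098} \approx 0.83516$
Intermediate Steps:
$x{\left(v \right)} = -144$ ($x{\left(v \right)} = \left(-4\right) 36 = -144$)
$P{\left(S \right)} = \frac{3 S}{-144 + S}$ ($P{\left(S \right)} = \frac{S + \left(S + S\right)}{S - 144} = \frac{S + 2 S}{-144 + S} = \frac{3 S}{-144 + S}$)
$\frac{3136187 - 603052}{P{\left(327 \right)} + 3033111} = \frac{3136187 - 603052}{3 \cdot 327 \frac{1}{-144 + 327} + 3033111} = \frac{2533135}{3 \cdot 327 \cdot \frac{1}{183} + 3033111} = \frac{2533135}{\frac{327}{61} + 3033111} = \frac{2533135}{\frac{185020098}{61}} = 2533135 \cdot \frac{61}{185020098} = \frac{154521235}{185020098}$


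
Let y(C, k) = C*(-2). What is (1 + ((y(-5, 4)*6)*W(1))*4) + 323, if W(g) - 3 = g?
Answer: 1284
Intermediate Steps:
W(g) = 3 + g
y(C, k) = -2*C
(1 + ((y(-5, 4)*6)*W(1))*4) + 323 = (1 + ((-2*(-5)*6)*(3 + 1))*4) + 323 = (1 + ((10*6)*4)*4) + 323 = (1 + (60*4)*4) + 323 = (1 + 240*4) + 323 = (1 + 960) + 323 = 961 + 323 = 1284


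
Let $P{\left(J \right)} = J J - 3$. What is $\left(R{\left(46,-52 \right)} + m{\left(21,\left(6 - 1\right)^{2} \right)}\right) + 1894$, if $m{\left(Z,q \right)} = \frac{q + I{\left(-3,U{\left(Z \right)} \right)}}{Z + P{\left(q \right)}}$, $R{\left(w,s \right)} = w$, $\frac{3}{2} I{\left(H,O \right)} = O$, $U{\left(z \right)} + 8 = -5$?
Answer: $\frac{3742309}{1929} \approx 1940.0$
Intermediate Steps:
$P{\left(J \right)} = -3 + J^{2}$ ($P{\left(J \right)} = J^{2} - 3 = -3 + J^{2}$)
$U{\left(z \right)} = -13$ ($U{\left(z \right)} = -8 - 5 = -13$)
$I{\left(H,O \right)} = \frac{2 O}{3}$
$m{\left(Z,q \right)} = \frac{- \frac{26}{3} + q}{-3 + Z + q^{2}}$ ($m{\left(Z,q \right)} = \frac{q + \frac{2}{3} \left(-13\right)}{Z + \left(-3 + q^{2}\right)} = \frac{q - \frac{26}{3}}{-3 + Z + q^{2}} = \frac{- \frac{26}{3} + q}{-3 + Z + q^{2}}$)
$\left(R{\left(46,-52 \right)} + m{\left(21,\left(6 - 1\right)^{2} \right)}\right) + 1894 = \left(46 + \frac{- \frac{26}{3} + \left(6 - 1\right)^{2}}{-3 + 21 + \left(\left(6 - 1\right)^{2}\right)^{2}}\right) + 1894 = \left(46 + \frac{- \frac{26}{3} + 5^{2}}{-3 + 21 + \left(5^{2}\right)^{2}}\right) + 1894 = \left(46 + \frac{- \frac{26}{3} + 25}{-3 + 21 + 25^{2}}\right) + 1894 = \left(46 + \frac{1}{-3 + 21 + 625} \cdot \frac{49}{3}\right) + 1894 = \left(46 + \frac{1}{643} \cdot \frac{49}{3}\right) + 1894 = \left(46 + \frac{49}{1929}\right) + 1894 = \frac{88783}{1929} + 1894 = \frac{3742309}{1929}$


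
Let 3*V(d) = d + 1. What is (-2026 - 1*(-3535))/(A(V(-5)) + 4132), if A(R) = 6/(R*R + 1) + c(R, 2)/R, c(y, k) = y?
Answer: 37725/103379 ≈ 0.36492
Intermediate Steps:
V(d) = ⅓ + d/3 (V(d) = (d + 1)/3 = (1 + d)/3 = ⅓ + d/3)
A(R) = 1 + 6/(1 + R²) (A(R) = 6/(R*R + 1) + R/R = 6/(R² + 1) + 1 = 6/(1 + R²) + 1 = 1 + 6/(1 + R²))
(-2026 - 1*(-3535))/(A(V(-5)) + 4132) = (-2026 - 1*(-3535))/((7 + (⅓ + (⅓)*(-5))²)/(1 + (⅓ + (⅓)*(-5))²) + 4132) = (-2026 + 3535)/((7 + (⅓ - 5/3)²)/(1 + (⅓ - 5/3)²) + 4132) = 1509/((7 + (-4/3)²)/(1 + (-4/3)²) + 4132) = 1509/((7 + 16/9)/(1 + 16/9) + 4132) = 1509/((79/9)/(25/9) + 4132) = 1509/((9/25)*(79/9) + 4132) = 1509/(79/25 + 4132) = 1509/(103379/25) = 1509*(25/103379) = 37725/103379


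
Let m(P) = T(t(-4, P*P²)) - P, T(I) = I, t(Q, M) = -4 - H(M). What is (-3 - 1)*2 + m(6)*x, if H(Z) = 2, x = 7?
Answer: -92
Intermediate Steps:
t(Q, M) = -6 (t(Q, M) = -4 - 1*2 = -4 - 2 = -6)
m(P) = -6 - P
(-3 - 1)*2 + m(6)*x = (-3 - 1)*2 + (-6 - 1*6)*7 = -4*2 + (-6 - 6)*7 = -8 - 12*7 = -8 - 84 = -92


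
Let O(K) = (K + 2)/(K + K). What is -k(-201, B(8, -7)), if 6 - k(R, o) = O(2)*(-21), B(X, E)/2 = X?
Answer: -27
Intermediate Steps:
B(X, E) = 2*X
O(K) = (2 + K)/(2*K) (O(K) = (2 + K)/((2*K)) = (2 + K)*(1/(2*K)) = (2 + K)/(2*K))
k(R, o) = 27 (k(R, o) = 6 - (½)*(2 + 2)/2*(-21) = 6 - (½)*(½)*4*(-21) = 6 - (-21) = 6 - 1*(-21) = 6 + 21 = 27)
-k(-201, B(8, -7)) = -1*27 = -27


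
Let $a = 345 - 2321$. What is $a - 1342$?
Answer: $-3318$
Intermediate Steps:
$a = -1976$ ($a = 345 - 2321 = -1976$)
$a - 1342 = -1976 - 1342 = -3318$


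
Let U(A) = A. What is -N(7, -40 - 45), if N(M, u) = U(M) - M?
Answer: 0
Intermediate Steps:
N(M, u) = 0 (N(M, u) = M - M = 0)
-N(7, -40 - 45) = -1*0 = 0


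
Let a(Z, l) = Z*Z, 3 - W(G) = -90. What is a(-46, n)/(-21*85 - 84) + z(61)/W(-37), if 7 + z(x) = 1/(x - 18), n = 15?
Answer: -3007528/2491377 ≈ -1.2072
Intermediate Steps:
W(G) = 93 (W(G) = 3 - 1*(-90) = 3 + 90 = 93)
a(Z, l) = Z²
z(x) = -7 + 1/(-18 + x) (z(x) = -7 + 1/(x - 18) = -7 + 1/(-18 + x))
a(-46, n)/(-21*85 - 84) + z(61)/W(-37) = (-46)²/(-21*85 - 84) + ((127 - 7*61)/(-18 + 61))/93 = 2116/(-1785 - 84) + ((127 - 427)/43)*(1/93) = 2116/(-1869) + ((1/43)*(-300))*(1/93) = 2116*(-1/1869) - 300/43*1/93 = -2116/1869 - 100/1333 = -3007528/2491377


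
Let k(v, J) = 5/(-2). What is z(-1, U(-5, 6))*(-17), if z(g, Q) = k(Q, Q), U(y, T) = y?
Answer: 85/2 ≈ 42.500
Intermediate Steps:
k(v, J) = -5/2 (k(v, J) = 5*(-½) = -5/2)
z(g, Q) = -5/2
z(-1, U(-5, 6))*(-17) = -5/2*(-17) = 85/2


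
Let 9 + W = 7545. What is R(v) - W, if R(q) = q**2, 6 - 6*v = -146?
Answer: -62048/9 ≈ -6894.2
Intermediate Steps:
v = 76/3 (v = 1 - 1/6*(-146) = 1 + 73/3 = 76/3 ≈ 25.333)
W = 7536 (W = -9 + 7545 = 7536)
R(v) - W = (76/3)**2 - 1*7536 = 5776/9 - 7536 = -62048/9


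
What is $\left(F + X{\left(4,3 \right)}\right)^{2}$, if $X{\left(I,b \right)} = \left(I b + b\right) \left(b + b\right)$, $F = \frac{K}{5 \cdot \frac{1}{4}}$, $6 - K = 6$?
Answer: $8100$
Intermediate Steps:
$K = 0$ ($K = 6 - 6 = 0$)
$F = 0$ ($F = \frac{0}{5 \cdot \frac{1}{4}} = \frac{0}{\frac{5}{4}} = 0 \cdot \frac{4}{5} = 0$)
$X{\left(I,b \right)} = 2 b \left(b + I b\right)$ ($X{\left(I,b \right)} = \left(b + I b\right) 2 b = 2 b \left(b + I b\right)$)
$\left(F + X{\left(4,3 \right)}\right)^{2} = \left(0 + 2 \cdot 3^{2} \left(1 + 4\right)\right)^{2} = \left(0 + 2 \cdot 9 \cdot 5\right)^{2} = \left(0 + 90\right)^{2} = 90^{2} = 8100$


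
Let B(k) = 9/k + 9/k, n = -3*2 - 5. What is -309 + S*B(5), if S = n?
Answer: -1743/5 ≈ -348.60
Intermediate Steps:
n = -11 (n = -6 - 5 = -11)
B(k) = 18/k
S = -11
-309 + S*B(5) = -309 - 198/5 = -1743/5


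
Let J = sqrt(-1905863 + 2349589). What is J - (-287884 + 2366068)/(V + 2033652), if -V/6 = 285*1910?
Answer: 661/392 + sqrt(443726) ≈ 667.81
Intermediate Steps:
V = -3266100 (V = -1710*1910 = -6*544350 = -3266100)
J = sqrt(443726) ≈ 666.13
J - (-287884 + 2366068)/(V + 2033652) = sqrt(443726) - (-287884 + 2366068)/(-3266100 + 2033652) = sqrt(443726) - 2078184/(-1232448) = sqrt(443726) - 2078184*(-1)/1232448 = sqrt(443726) - 1*(-661/392) = sqrt(443726) + 661/392 = 661/392 + sqrt(443726)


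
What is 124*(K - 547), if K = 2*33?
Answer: -59644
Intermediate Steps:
K = 66
124*(K - 547) = 124*(66 - 547) = 124*(-481) = -59644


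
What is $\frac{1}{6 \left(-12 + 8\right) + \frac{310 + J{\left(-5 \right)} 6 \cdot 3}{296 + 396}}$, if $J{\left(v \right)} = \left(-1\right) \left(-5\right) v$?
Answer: $- \frac{173}{4187} \approx -0.041318$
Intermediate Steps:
$J{\left(v \right)} = 5 v$
$\frac{1}{6 \left(-12 + 8\right) + \frac{310 + J{\left(-5 \right)} 6 \cdot 3}{296 + 396}} = \frac{1}{6 \left(-12 + 8\right) + \frac{310 + 5 \left(-5\right) 6 \cdot 3}{296 + 396}} = \frac{1}{6 \left(-4\right) + \frac{310 - 450}{692}} = \frac{1}{-24 + \left(310 - 450\right) \frac{1}{692}} = \frac{1}{-24 - \frac{35}{173}} = \frac{1}{- \frac{4187}{173}} = - \frac{173}{4187}$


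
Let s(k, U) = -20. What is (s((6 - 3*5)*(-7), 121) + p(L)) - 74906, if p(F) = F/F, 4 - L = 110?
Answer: -74925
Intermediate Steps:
L = -106 (L = 4 - 1*110 = 4 - 110 = -106)
p(F) = 1
(s((6 - 3*5)*(-7), 121) + p(L)) - 74906 = (-20 + 1) - 74906 = -19 - 74906 = -74925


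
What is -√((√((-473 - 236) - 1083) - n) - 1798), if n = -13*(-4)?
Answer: -√(-1850 + 16*I*√7) ≈ -0.49207 - 43.014*I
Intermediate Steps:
n = 52
-√((√((-473 - 236) - 1083) - n) - 1798) = -√((√((-473 - 236) - 1083) - 1*52) - 1798) = -√((√(-709 - 1083) - 52) - 1798) = -√((√(-1792) - 52) - 1798) = -√((16*I*√7 - 52) - 1798) = -√((-52 + 16*I*√7) - 1798) = -√(-1850 + 16*I*√7)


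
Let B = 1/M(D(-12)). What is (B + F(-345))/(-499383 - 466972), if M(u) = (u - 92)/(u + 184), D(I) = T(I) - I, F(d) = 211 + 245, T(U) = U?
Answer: -454/966355 ≈ -0.00046981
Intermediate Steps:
F(d) = 456
D(I) = 0 (D(I) = I - I = 0)
M(u) = (-92 + u)/(184 + u)
B = -2 (B = 1/((-92 + 0)/(184 + 0)) = 1/(-92/184) = 1/((1/184)*(-92)) = 1/(-½) = -2)
(B + F(-345))/(-499383 - 466972) = (-2 + 456)/(-499383 - 466972) = 454/(-966355) = 454*(-1/966355) = -454/966355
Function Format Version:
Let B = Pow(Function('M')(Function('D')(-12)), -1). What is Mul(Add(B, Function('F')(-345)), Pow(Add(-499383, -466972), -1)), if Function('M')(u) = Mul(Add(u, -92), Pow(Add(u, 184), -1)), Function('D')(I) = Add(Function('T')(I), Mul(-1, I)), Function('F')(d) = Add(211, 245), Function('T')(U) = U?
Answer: Rational(-454, 966355) ≈ -0.00046981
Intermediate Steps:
Function('F')(d) = 456
Function('D')(I) = 0 (Function('D')(I) = Add(I, Mul(-1, I)) = 0)
Function('M')(u) = Mul(Pow(Add(184, u), -1), Add(-92, u)) (Function('M')(u) = Mul(Add(-92, u), Pow(Add(184, u), -1)) = Mul(Pow(Add(184, u), -1), Add(-92, u)))
B = -2 (B = Pow(Mul(Pow(Add(184, 0), -1), Add(-92, 0)), -1) = Pow(Mul(Pow(184, -1), -92), -1) = Pow(Mul(Rational(1, 184), -92), -1) = Pow(Rational(-1, 2), -1) = -2)
Mul(Add(B, Function('F')(-345)), Pow(Add(-499383, -466972), -1)) = Mul(Add(-2, 456), Pow(Add(-499383, -466972), -1)) = Mul(454, Pow(-966355, -1)) = Mul(454, Rational(-1, 966355)) = Rational(-454, 966355)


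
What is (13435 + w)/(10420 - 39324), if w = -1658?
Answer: -11777/28904 ≈ -0.40745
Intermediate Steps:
(13435 + w)/(10420 - 39324) = (13435 - 1658)/(10420 - 39324) = 11777/(-28904) = 11777*(-1/28904) = -11777/28904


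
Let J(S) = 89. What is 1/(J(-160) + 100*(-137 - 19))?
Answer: -1/15511 ≈ -6.4470e-5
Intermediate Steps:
1/(J(-160) + 100*(-137 - 19)) = 1/(89 + 100*(-137 - 19)) = 1/(89 + 100*(-156)) = 1/(89 - 15600) = 1/(-15511) = -1/15511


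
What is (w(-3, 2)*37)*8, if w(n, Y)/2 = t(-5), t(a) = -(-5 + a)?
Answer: 5920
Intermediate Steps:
t(a) = 5 - a
w(n, Y) = 20 (w(n, Y) = 2*(5 - 1*(-5)) = 2*(5 + 5) = 2*10 = 20)
(w(-3, 2)*37)*8 = (20*37)*8 = 740*8 = 5920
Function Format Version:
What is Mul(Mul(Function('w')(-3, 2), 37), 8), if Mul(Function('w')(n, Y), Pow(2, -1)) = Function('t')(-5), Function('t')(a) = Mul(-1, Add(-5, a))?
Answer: 5920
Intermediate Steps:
Function('t')(a) = Add(5, Mul(-1, a))
Function('w')(n, Y) = 20 (Function('w')(n, Y) = Mul(2, Add(5, Mul(-1, -5))) = Mul(2, Add(5, 5)) = Mul(2, 10) = 20)
Mul(Mul(Function('w')(-3, 2), 37), 8) = Mul(Mul(20, 37), 8) = Mul(740, 8) = 5920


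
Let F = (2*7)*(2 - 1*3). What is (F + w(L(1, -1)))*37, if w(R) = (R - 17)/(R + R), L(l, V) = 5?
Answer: -2812/5 ≈ -562.40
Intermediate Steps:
w(R) = (-17 + R)/(2*R) (w(R) = (-17 + R)/((2*R)) = (-17 + R)*(1/(2*R)) = (-17 + R)/(2*R))
F = -14 (F = 14*(2 - 3) = 14*(-1) = -14)
(F + w(L(1, -1)))*37 = (-14 + (½)*(-17 + 5)/5)*37 = (-14 + (½)*(⅕)*(-12))*37 = (-14 - 6/5)*37 = -76/5*37 = -2812/5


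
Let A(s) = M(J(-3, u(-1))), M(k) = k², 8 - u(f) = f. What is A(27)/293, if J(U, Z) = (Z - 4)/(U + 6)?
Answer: 25/2637 ≈ 0.0094805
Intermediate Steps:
u(f) = 8 - f
J(U, Z) = (-4 + Z)/(6 + U)
A(s) = 25/9 (A(s) = ((-4 + (8 - 1*(-1)))/(6 - 3))² = ((-4 + (8 + 1))/3)² = ((-4 + 9)/3)² = ((⅓)*5)² = (5/3)² = 25/9)
A(27)/293 = (25/9)/293 = (25/9)*(1/293) = 25/2637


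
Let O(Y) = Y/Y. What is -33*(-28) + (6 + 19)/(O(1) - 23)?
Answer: 20303/22 ≈ 922.86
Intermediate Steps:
O(Y) = 1
-33*(-28) + (6 + 19)/(O(1) - 23) = -33*(-28) + (6 + 19)/(1 - 23) = 924 + 25/(-22) = 924 + 25*(-1/22) = 924 - 25/22 = 20303/22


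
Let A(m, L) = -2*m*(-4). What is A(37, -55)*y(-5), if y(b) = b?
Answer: -1480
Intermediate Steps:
A(m, L) = 8*m
A(37, -55)*y(-5) = (8*37)*(-5) = 296*(-5) = -1480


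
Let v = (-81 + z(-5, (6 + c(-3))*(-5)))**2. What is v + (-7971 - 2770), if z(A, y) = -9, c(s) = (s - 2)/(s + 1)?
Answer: -2641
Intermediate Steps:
c(s) = (-2 + s)/(1 + s)
v = 8100 (v = (-81 - 9)**2 = (-90)**2 = 8100)
v + (-7971 - 2770) = 8100 + (-7971 - 2770) = 8100 - 10741 = -2641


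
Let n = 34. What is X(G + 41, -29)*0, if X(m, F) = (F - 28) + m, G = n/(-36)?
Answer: 0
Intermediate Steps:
G = -17/18 (G = 34/(-36) = 34*(-1/36) = -17/18 ≈ -0.94444)
X(m, F) = -28 + F + m (X(m, F) = (-28 + F) + m = -28 + F + m)
X(G + 41, -29)*0 = (-28 - 29 + (-17/18 + 41))*0 = (-28 - 29 + 721/18)*0 = -305/18*0 = 0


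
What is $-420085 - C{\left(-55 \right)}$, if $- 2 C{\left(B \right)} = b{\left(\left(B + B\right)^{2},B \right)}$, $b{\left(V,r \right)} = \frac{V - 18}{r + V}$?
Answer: $- \frac{5059917784}{12045} \approx -4.2008 \cdot 10^{5}$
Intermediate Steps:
$b{\left(V,r \right)} = \frac{-18 + V}{V + r}$
$C{\left(B \right)} = - \frac{-18 + 4 B^{2}}{2 \left(B + 4 B^{2}\right)}$ ($C{\left(B \right)} = - \frac{\frac{1}{\left(B + B\right)^{2} + B} \left(-18 + \left(B + B\right)^{2}\right)}{2} = - \frac{\frac{1}{\left(2 B\right)^{2} + B} \left(-18 + \left(2 B\right)^{2}\right)}{2} = - \frac{\frac{1}{4 B^{2} + B} \left(-18 + 4 B^{2}\right)}{2} = - \frac{\frac{1}{B + 4 B^{2}} \left(-18 + 4 B^{2}\right)}{2} = - \frac{-18 + 4 B^{2}}{2 \left(B + 4 B^{2}\right)}$)
$-420085 - C{\left(-55 \right)} = -420085 - \frac{9 - 2 \left(-55\right)^{2}}{\left(-55\right) \left(1 + 4 \left(-55\right)\right)} = -420085 - - \frac{9 - 6050}{55 \left(1 - 220\right)} = -420085 - - \frac{9 - 6050}{55 \left(-219\right)} = -420085 - \left(- \frac{1}{55}\right) \left(- \frac{1}{219}\right) \left(-6041\right) = -420085 - - \frac{6041}{12045} = -420085 + \frac{6041}{12045} = - \frac{5059917784}{12045}$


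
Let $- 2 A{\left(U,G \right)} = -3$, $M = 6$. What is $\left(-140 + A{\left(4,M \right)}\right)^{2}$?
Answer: $\frac{76729}{4} \approx 19182.0$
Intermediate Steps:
$A{\left(U,G \right)} = \frac{3}{2}$ ($A{\left(U,G \right)} = \left(- \frac{1}{2}\right) \left(-3\right) = \frac{3}{2}$)
$\left(-140 + A{\left(4,M \right)}\right)^{2} = \left(-140 + \frac{3}{2}\right)^{2} = \left(- \frac{277}{2}\right)^{2} = \frac{76729}{4}$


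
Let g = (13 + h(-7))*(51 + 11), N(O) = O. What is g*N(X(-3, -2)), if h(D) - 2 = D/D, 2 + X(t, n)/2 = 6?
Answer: 7936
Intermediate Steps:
X(t, n) = 8 (X(t, n) = -4 + 2*6 = -4 + 12 = 8)
h(D) = 3 (h(D) = 2 + D/D = 2 + 1 = 3)
g = 992 (g = (13 + 3)*(51 + 11) = 16*62 = 992)
g*N(X(-3, -2)) = 992*8 = 7936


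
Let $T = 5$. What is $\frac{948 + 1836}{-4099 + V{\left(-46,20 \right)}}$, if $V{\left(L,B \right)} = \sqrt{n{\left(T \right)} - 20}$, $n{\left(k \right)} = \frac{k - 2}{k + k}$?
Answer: $- \frac{38038720}{56006069} - \frac{928 i \sqrt{1970}}{56006069} \approx -0.67919 - 0.00073544 i$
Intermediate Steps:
$n{\left(k \right)} = \frac{-2 + k}{2 k}$
$V{\left(L,B \right)} = \frac{i \sqrt{1970}}{10}$ ($V{\left(L,B \right)} = \sqrt{\frac{-2 + 5}{2 \cdot 5} - 20} = \sqrt{\frac{1}{2} \cdot \frac{1}{5} \cdot 3 - 20} = \sqrt{\frac{3}{10} - 20} = \sqrt{- \frac{197}{10}} = \frac{i \sqrt{1970}}{10}$)
$\frac{948 + 1836}{-4099 + V{\left(-46,20 \right)}} = \frac{948 + 1836}{-4099 + \frac{i \sqrt{1970}}{10}} = \frac{2784}{-4099 + \frac{i \sqrt{1970}}{10}}$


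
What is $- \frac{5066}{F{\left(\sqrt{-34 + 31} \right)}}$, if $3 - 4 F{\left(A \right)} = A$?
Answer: $-5066 - \frac{5066 i \sqrt{3}}{3} \approx -5066.0 - 2924.9 i$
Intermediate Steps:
$F{\left(A \right)} = \frac{3}{4} - \frac{A}{4}$
$- \frac{5066}{F{\left(\sqrt{-34 + 31} \right)}} = - \frac{5066}{\frac{3}{4} - \frac{\sqrt{-34 + 31}}{4}} = - \frac{5066}{\frac{3}{4} - \frac{\sqrt{-3}}{4}} = - \frac{5066}{\frac{3}{4} - \frac{i \sqrt{3}}{4}}$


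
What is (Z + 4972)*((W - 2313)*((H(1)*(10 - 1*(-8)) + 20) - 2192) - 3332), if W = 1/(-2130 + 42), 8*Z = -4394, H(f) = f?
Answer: 10217420060743/464 ≈ 2.2020e+10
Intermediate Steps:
Z = -2197/4 (Z = (⅛)*(-4394) = -2197/4 ≈ -549.25)
W = -1/2088 (W = 1/(-2088) = -1/2088 ≈ -0.00047893)
(Z + 4972)*((W - 2313)*((H(1)*(10 - 1*(-8)) + 20) - 2192) - 3332) = (-2197/4 + 4972)*((-1/2088 - 2313)*((1*(10 - 1*(-8)) + 20) - 2192) - 3332) = 17691*(-4829545*((1*(10 + 8) + 20) - 2192)/2088 - 3332)/4 = 17691*(-4829545*((1*18 + 20) - 2192)/2088 - 3332)/4 = 17691*(-4829545*((18 + 20) - 2192)/2088 - 3332)/4 = 17691*(-4829545*(38 - 2192)/2088 - 3332)/4 = 17691*(-4829545/2088*(-2154) - 3332)/4 = 17691*(1733806655/348 - 3332)/4 = (17691/4)*(1732647119/348) = 10217420060743/464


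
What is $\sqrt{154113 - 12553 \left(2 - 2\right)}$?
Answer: $\sqrt{154113} \approx 392.57$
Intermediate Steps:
$\sqrt{154113 - 12553 \left(2 - 2\right)} = \sqrt{154113 - 0} = \sqrt{154113 + 0} = \sqrt{154113}$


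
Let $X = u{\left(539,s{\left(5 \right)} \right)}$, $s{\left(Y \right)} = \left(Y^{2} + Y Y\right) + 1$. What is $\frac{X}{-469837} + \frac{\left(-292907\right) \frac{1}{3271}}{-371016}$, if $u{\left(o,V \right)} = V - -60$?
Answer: $\frac{2909685863}{570191052206232} \approx 5.103 \cdot 10^{-6}$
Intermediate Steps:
$s{\left(Y \right)} = 1 + 2 Y^{2}$ ($s{\left(Y \right)} = \left(Y^{2} + Y^{2}\right) + 1 = 2 Y^{2} + 1 = 1 + 2 Y^{2}$)
$u{\left(o,V \right)} = 60 + V$ ($u{\left(o,V \right)} = V + 60 = 60 + V$)
$X = 111$ ($X = 60 + \left(1 + 2 \cdot 5^{2}\right) = 60 + \left(1 + 2 \cdot 25\right) = 60 + \left(1 + 50\right) = 60 + 51 = 111$)
$\frac{X}{-469837} + \frac{\left(-292907\right) \frac{1}{3271}}{-371016} = \frac{111}{-469837} + \frac{\left(-292907\right) \frac{1}{3271}}{-371016} = 111 \left(- \frac{1}{469837}\right) + \left(-292907\right) \frac{1}{3271} \left(- \frac{1}{371016}\right) = - \frac{111}{469837} - - \frac{292907}{1213593336} = - \frac{111}{469837} + \frac{292907}{1213593336} = \frac{2909685863}{570191052206232}$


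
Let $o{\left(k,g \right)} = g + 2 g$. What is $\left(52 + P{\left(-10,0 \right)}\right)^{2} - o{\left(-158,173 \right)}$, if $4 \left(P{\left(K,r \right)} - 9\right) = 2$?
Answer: $\frac{13053}{4} \approx 3263.3$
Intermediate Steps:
$P{\left(K,r \right)} = \frac{19}{2}$ ($P{\left(K,r \right)} = 9 + \frac{1}{4} \cdot 2 = 9 + \frac{1}{2} = \frac{19}{2}$)
$o{\left(k,g \right)} = 3 g$
$\left(52 + P{\left(-10,0 \right)}\right)^{2} - o{\left(-158,173 \right)} = \left(52 + \frac{19}{2}\right)^{2} - 3 \cdot 173 = \left(\frac{123}{2}\right)^{2} - 519 = \frac{15129}{4} - 519 = \frac{13053}{4}$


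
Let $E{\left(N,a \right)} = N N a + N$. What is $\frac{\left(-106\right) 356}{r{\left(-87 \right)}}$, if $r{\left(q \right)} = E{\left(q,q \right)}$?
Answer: $\frac{18868}{329295} \approx 0.057298$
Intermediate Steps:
$E{\left(N,a \right)} = N + a N^{2}$ ($E{\left(N,a \right)} = N^{2} a + N = a N^{2} + N = N + a N^{2}$)
$r{\left(q \right)} = q \left(1 + q^{2}\right)$ ($r{\left(q \right)} = q \left(1 + q q\right) = q \left(1 + q^{2}\right)$)
$\frac{\left(-106\right) 356}{r{\left(-87 \right)}} = \frac{\left(-106\right) 356}{-87 + \left(-87\right)^{3}} = - \frac{37736}{-87 - 658503} = - \frac{37736}{-658590} = \left(-37736\right) \left(- \frac{1}{658590}\right) = \frac{18868}{329295}$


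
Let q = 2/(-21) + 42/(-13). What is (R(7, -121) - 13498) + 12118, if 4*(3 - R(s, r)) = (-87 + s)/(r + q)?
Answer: -46742217/33941 ≈ -1377.2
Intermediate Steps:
q = -908/273 (q = 2*(-1/21) + 42*(-1/13) = -2/21 - 42/13 = -908/273 ≈ -3.3260)
R(s, r) = 3 - (-87 + s)/(4*(-908/273 + r)) (R(s, r) = 3 - (-87 + s)/(4*(r - 908/273)) = 3 - (-87 + s)/(4*(-908/273 + r)))
(R(7, -121) - 13498) + 12118 = (3*(4285 - 91*7 + 1092*(-121))/(4*(-908 + 273*(-121))) - 13498) + 12118 = (3*(4285 - 637 - 132132)/(4*(-908 - 33033)) - 13498) + 12118 = ((¾)*(-128484)/(-33941) - 13498) + 12118 = ((¾)*(-1/33941)*(-128484) - 13498) + 12118 = (96363/33941 - 13498) + 12118 = -458039255/33941 + 12118 = -46742217/33941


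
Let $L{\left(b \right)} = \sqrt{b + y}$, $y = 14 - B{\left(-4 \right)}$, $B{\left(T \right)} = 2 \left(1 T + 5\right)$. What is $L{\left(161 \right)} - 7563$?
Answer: $-7563 + \sqrt{173} \approx -7549.8$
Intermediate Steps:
$B{\left(T \right)} = 10 + 2 T$ ($B{\left(T \right)} = 2 \left(T + 5\right) = 2 \left(5 + T\right) = 10 + 2 T$)
$y = 12$ ($y = 14 - \left(10 + 2 \left(-4\right)\right) = 14 - \left(10 - 8\right) = 14 - 2 = 12$)
$L{\left(b \right)} = \sqrt{12 + b}$ ($L{\left(b \right)} = \sqrt{b + 12} = \sqrt{12 + b}$)
$L{\left(161 \right)} - 7563 = \sqrt{12 + 161} - 7563 = \sqrt{173} - 7563 = -7563 + \sqrt{173}$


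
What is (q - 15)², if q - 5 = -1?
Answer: 121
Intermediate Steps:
q = 4 (q = 5 - 1 = 4)
(q - 15)² = (4 - 15)² = (-11)² = 121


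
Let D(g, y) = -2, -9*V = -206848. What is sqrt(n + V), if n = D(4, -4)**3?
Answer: 2*sqrt(51694)/3 ≈ 151.58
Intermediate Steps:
V = 206848/9 (V = -1/9*(-206848) = 206848/9 ≈ 22983.)
n = -8 (n = (-2)**3 = -8)
sqrt(n + V) = sqrt(-8 + 206848/9) = sqrt(206776/9) = 2*sqrt(51694)/3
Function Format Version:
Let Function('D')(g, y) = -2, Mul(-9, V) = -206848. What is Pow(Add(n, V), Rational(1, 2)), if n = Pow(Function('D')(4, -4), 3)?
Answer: Mul(Rational(2, 3), Pow(51694, Rational(1, 2))) ≈ 151.58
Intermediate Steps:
V = Rational(206848, 9) (V = Mul(Rational(-1, 9), -206848) = Rational(206848, 9) ≈ 22983.)
n = -8 (n = Pow(-2, 3) = -8)
Pow(Add(n, V), Rational(1, 2)) = Pow(Add(-8, Rational(206848, 9)), Rational(1, 2)) = Pow(Rational(206776, 9), Rational(1, 2)) = Mul(Rational(2, 3), Pow(51694, Rational(1, 2)))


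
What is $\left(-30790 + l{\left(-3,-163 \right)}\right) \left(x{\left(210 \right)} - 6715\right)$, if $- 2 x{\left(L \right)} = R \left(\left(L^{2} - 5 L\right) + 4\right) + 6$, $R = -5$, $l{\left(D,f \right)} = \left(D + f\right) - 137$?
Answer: $-3137812281$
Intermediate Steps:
$l{\left(D,f \right)} = -137 + D + f$
$x{\left(L \right)} = 7 - \frac{25 L}{2} + \frac{5 L^{2}}{2}$ ($x{\left(L \right)} = - \frac{- 5 \left(\left(L^{2} - 5 L\right) + 4\right) + 6}{2} = - \frac{- 5 \left(4 + L^{2} - 5 L\right) + 6}{2} = - \frac{\left(-20 - 5 L^{2} + 25 L\right) + 6}{2} = - \frac{-14 - 5 L^{2} + 25 L}{2} = 7 - \frac{25 L}{2} + \frac{5 L^{2}}{2}$)
$\left(-30790 + l{\left(-3,-163 \right)}\right) \left(x{\left(210 \right)} - 6715\right) = \left(-30790 - 303\right) \left(\left(7 - 2625 + \frac{5 \cdot 210^{2}}{2}\right) - 6715\right) = \left(-30790 - 303\right) \left(\left(7 - 2625 + \frac{5}{2} \cdot 44100\right) - 6715\right) = - 31093 \left(\left(7 - 2625 + 110250\right) - 6715\right) = - 31093 \left(107632 - 6715\right) = \left(-31093\right) 100917 = -3137812281$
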